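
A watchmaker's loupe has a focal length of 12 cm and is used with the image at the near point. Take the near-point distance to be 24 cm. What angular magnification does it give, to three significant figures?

M = 1 + D/f = 1 + 24/12 = 3.000.

3.00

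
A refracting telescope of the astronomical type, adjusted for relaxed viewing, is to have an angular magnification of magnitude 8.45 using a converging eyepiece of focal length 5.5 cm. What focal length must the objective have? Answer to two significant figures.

46 cm

|M| = f_obj/|f_eye|, so f_obj = |M| x |f_eye| = 8.45 x 5.5 = 46.475 cm.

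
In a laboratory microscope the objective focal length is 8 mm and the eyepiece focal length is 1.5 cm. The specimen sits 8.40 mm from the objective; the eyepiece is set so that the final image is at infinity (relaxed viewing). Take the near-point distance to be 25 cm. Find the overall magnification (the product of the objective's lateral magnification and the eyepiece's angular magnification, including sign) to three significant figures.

Convert to cm: f_obj = 8 mm = 0.8 cm; d_o = 8.40 mm = 0.84 cm.
Objective: 1/d_i = 1/f_obj - 1/d_o = 1/0.8 - 1/0.84 = 0.05952 cm^-1, so d_i = 16.800 cm.
m_obj = -d_i/d_o = -16.800/0.84 = -20.000.
Eyepiece angular magnification (image at infinity): M_eye = D/f_e = 25/1.5 = 16.667.
Overall M = m_obj x M_eye = (-20.000)(16.667) = -333.33.

-333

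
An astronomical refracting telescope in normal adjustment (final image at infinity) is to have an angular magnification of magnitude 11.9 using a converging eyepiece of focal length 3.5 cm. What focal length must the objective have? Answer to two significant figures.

|M| = f_obj/|f_eye|, so f_obj = |M| x |f_eye| = 11.9 x 3.5 = 41.650 cm.

42 cm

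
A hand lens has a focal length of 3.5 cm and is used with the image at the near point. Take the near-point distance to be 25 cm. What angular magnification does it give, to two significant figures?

M = 1 + D/f = 1 + 25/3.5 = 8.143.

8.1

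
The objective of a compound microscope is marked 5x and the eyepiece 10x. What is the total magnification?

The overall magnification of a compound microscope is the product of the objective and eyepiece magnifications:
M = M_obj x M_eye = 5 x 10 = 50.

50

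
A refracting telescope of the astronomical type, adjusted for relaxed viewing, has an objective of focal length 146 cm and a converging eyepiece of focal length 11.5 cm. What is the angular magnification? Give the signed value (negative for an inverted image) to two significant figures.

M = -f_obj/f_eye = -146/(11.5) = -12.696.

-13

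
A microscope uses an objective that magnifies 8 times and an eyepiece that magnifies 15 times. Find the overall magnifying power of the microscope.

120

The overall magnification of a compound microscope is the product of the objective and eyepiece magnifications:
M = M_obj x M_eye = 8 x 15 = 120.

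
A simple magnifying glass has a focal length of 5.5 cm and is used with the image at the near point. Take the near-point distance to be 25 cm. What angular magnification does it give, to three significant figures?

M = 1 + D/f = 1 + 25/5.5 = 5.545.

5.55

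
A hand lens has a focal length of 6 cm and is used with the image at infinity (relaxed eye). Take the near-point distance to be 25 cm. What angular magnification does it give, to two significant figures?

M = D/f = 25/6 = 4.167.

4.2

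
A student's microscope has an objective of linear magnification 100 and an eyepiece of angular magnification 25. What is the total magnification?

The overall magnification of a compound microscope is the product of the objective and eyepiece magnifications:
M = M_obj x M_eye = 100 x 25 = 2500.

2500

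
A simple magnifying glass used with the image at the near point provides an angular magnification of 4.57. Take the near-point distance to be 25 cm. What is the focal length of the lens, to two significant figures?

7.0 cm

For the image at the near point, M = 1 + D/f.
f = D/(M - 1) = 25/(4.57 - 1) = 7.003 cm.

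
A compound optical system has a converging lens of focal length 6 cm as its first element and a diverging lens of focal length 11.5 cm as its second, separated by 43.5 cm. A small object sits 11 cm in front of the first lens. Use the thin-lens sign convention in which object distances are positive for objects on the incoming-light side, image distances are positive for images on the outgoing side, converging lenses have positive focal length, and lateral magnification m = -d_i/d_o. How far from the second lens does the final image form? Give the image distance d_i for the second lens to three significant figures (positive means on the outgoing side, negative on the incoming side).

-8.34 cm

Applying the thin-lens equation to the first lens, 1/6 = 1/11 + 1/d_i1, which gives d_i1 = 13.200 cm.
Object distance for lens 2: d_o2 = 43.5 - 13.200 = 30.300 cm.
Applying the thin-lens equation again with f_2 = -11.5 cm and d_o2 = 30.300 cm gives d_i2 = -8.336 cm.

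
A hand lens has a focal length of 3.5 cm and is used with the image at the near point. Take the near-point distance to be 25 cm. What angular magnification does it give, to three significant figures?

8.14

M = 1 + D/f = 1 + 25/3.5 = 8.143.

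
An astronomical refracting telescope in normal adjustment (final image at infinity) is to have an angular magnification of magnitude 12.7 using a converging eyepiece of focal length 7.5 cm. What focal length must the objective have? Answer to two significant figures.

95 cm

|M| = f_obj/|f_eye|, so f_obj = |M| x |f_eye| = 12.7 x 7.5 = 95.250 cm.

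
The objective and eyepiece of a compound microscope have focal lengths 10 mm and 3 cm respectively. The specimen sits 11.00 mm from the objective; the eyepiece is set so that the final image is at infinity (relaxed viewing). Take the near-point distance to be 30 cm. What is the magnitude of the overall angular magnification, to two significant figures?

100

Convert to cm: f_obj = 10 mm = 1 cm; d_o = 11.00 mm = 1.10 cm.
Objective: 1/d_i = 1/f_obj - 1/d_o = 1/1 - 1/1.10 = 0.09091 cm^-1, so d_i = 11.000 cm.
m_obj = -d_i/d_o = -11.000/1.10 = -10.000.
Eyepiece angular magnification (image at infinity): M_eye = D/f_e = 30/3 = 10.000.
Overall M = m_obj x M_eye = (-10.000)(10.000) = -100.00.
|M| = 100.00.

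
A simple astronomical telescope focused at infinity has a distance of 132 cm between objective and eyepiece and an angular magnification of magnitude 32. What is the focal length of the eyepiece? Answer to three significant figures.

In normal adjustment the tube length equals f_obj + f_eye and |M| = f_obj/f_eye.
So f_obj = 32 f_eye and 32 f_eye + f_eye = 132 cm, giving f_eye = 132/33 = 4.000 cm and f_obj = 128.000 cm.

4.00 cm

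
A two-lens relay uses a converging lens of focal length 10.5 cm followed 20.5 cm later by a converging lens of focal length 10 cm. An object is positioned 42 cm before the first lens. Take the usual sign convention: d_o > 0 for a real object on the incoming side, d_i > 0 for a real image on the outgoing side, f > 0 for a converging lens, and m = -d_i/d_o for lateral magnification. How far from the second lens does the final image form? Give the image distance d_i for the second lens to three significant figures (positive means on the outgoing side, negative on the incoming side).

-18.6 cm

First lens: d_i1 = 1/(1/10.5 - 1/42) = 14.000 cm.
The intermediate image is 14.000 cm to the right of lens 1, so d_o2 = L - d_i1 = 20.5 - 14.000 = 6.500 cm.
Second lens: d_i2 = 1/(1/10 - 1/(6.500)) = -18.571 cm.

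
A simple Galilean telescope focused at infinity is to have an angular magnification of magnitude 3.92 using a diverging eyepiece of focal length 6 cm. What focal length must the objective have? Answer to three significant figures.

23.5 cm

|M| = f_obj/|f_eye|, so f_obj = |M| x |f_eye| = 3.92 x 6 = 23.520 cm.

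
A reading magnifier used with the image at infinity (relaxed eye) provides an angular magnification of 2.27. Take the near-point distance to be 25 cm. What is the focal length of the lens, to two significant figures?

11 cm

For the image at infinity, M = D/f.
f = D/M = 25/2.27 = 11.013 cm.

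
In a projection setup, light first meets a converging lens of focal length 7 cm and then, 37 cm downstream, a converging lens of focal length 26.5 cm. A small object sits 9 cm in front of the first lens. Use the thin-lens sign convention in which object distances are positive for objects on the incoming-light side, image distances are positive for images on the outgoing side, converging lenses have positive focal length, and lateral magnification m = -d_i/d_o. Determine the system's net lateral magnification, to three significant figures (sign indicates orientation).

First lens: d_i1 = 1/(1/7 - 1/9) = 31.500 cm.
m_1 = -(31.500)/9 = -3.5000.
That image sits 5.500 cm in front of the second lens, so d_o2 = 5.500 cm.
Second lens: d_i2 = 1/(1/26.5 - 1/(5.500)) = -6.940 cm.
m_2 = -(-6.940)/(5.500) = 1.2619.
Total m = m_1 x m_2 = (-3.5000)(1.2619) = -4.4167.

-4.42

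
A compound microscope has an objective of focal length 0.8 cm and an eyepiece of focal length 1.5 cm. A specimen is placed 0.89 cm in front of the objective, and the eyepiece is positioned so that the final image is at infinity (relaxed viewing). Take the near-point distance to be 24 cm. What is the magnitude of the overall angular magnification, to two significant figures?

Objective: 1/d_i = 1/f_obj - 1/d_o = 1/0.8 - 1/0.89 = 0.12640 cm^-1, so d_i = 7.911 cm.
m_obj = -d_i/d_o = -7.911/0.89 = -8.889.
Eyepiece angular magnification (image at infinity): M_eye = D/f_e = 24/1.5 = 16.000.
Overall M = m_obj x M_eye = (-8.889)(16.000) = -142.22.
|M| = 142.22.

140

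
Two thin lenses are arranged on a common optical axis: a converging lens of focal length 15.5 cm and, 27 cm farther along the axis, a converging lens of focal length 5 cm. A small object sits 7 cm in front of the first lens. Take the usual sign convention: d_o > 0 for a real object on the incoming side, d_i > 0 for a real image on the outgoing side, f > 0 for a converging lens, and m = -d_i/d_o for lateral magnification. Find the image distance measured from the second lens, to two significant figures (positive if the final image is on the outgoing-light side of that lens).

5.7 cm

Lens 1: 1/d_i1 = 1/f_1 - 1/d_o1 = 1/15.5 - 1/7 = -0.07834 cm^-1, so d_i1 = -12.765 cm.
The intermediate image is virtual, 12.765 cm to the left of lens 1, so d_o2 = L - d_i1 = 27 - (-12.765) = 39.765 cm.
Lens 2: 1/d_i2 = 1/f_2 - 1/d_o2 = 1/5 - 1/(39.765) = 0.17485 cm^-1, so d_i2 = 5.719 cm.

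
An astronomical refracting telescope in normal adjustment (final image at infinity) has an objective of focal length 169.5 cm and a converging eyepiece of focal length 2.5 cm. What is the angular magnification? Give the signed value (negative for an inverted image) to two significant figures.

M = -f_obj/f_eye = -169.5/(2.5) = -67.800.

-68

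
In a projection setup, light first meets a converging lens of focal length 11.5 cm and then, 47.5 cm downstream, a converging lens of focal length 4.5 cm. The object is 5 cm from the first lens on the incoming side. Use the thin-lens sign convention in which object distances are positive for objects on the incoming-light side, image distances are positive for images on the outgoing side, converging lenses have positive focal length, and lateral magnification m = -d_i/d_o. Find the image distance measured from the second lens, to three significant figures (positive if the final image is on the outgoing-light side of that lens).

Lens 1: 1/d_i1 = 1/f_1 - 1/d_o1 = 1/11.5 - 1/5 = -0.11304 cm^-1, so d_i1 = -8.846 cm.
The intermediate image is virtual, 8.846 cm to the left of lens 1, so d_o2 = L - d_i1 = 47.5 - (-8.846) = 56.346 cm.
Lens 2: 1/d_i2 = 1/f_2 - 1/d_o2 = 1/4.5 - 1/(56.346) = 0.20447 cm^-1, so d_i2 = 4.891 cm.

4.89 cm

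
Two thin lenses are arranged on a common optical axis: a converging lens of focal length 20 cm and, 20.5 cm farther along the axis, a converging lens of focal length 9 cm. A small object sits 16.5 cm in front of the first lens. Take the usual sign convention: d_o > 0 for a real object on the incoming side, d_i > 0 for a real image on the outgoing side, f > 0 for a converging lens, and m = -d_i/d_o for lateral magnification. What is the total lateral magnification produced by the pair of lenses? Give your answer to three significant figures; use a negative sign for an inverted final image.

Applying the thin-lens equation to the first lens, 1/20 = 1/16.5 + 1/d_i1, which gives d_i1 = -94.286 cm.
Its lateral magnification is m_1 = -d_i1/d_o1 = -(-94.286)/16.5 = 5.7143.
With d_i1 < 0 the first image is virtual and lies on the object side; the object distance for lens 2 is d_o2 = 20.5 - (-94.286) = 114.786 cm.
Applying the thin-lens equation again with f_2 = 9 cm and d_o2 = 114.786 cm gives d_i2 = 9.766 cm.
m_2 = -(9.766)/(114.786) = -0.0851.
Total m = m_1 x m_2 = (5.7143)(-0.0851) = -0.4862.

-0.486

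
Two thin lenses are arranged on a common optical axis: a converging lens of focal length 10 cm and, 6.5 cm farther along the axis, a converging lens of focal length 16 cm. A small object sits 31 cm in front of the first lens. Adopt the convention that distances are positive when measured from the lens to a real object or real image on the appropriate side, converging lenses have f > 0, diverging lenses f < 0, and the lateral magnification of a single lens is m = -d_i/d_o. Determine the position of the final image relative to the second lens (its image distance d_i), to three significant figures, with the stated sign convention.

5.45 cm

Applying the thin-lens equation to the first lens, 1/10 = 1/31 + 1/d_i1, which gives d_i1 = 14.762 cm.
This image would form 14.762 cm past lens 1, i.e. 8.262 cm beyond lens 2, so it is a virtual object for lens 2: d_o2 = 6.5 - 14.762 = -8.262 cm.
Applying the thin-lens equation again with f_2 = 16 cm and d_o2 = -8.262 cm gives d_i2 = 5.448 cm.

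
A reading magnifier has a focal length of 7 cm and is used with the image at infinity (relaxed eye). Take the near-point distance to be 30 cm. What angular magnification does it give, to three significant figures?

M = D/f = 30/7 = 4.286.

4.29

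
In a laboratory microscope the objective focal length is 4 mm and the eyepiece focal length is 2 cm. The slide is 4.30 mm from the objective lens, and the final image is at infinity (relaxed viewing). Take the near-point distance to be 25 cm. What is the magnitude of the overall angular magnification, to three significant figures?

167

Convert to cm: f_obj = 4 mm = 0.4 cm; d_o = 4.30 mm = 0.43 cm.
Objective: 1/d_i = 1/f_obj - 1/d_o = 1/0.4 - 1/0.43 = 0.17442 cm^-1, so d_i = 5.733 cm.
m_obj = -d_i/d_o = -5.733/0.43 = -13.333.
Eyepiece angular magnification (image at infinity): M_eye = D/f_e = 25/2 = 12.500.
Overall M = m_obj x M_eye = (-13.333)(12.500) = -166.67.
|M| = 166.67.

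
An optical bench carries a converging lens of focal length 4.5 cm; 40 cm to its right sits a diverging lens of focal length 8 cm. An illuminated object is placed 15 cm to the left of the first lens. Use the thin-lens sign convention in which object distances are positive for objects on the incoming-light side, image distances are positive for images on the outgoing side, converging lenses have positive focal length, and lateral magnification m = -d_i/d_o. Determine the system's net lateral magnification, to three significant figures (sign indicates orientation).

-0.0825

Applying the thin-lens equation to the first lens, 1/4.5 = 1/15 + 1/d_i1, which gives d_i1 = 6.429 cm.
Its lateral magnification is m_1 = -d_i1/d_o1 = -(6.429)/15 = -0.4286.
The intermediate image is 6.429 cm to the right of lens 1, so d_o2 = L - d_i1 = 40 - 6.429 = 33.571 cm.
Applying the thin-lens equation again with f_2 = -8 cm and d_o2 = 33.571 cm gives d_i2 = -6.460 cm.
m_2 = -(-6.460)/(33.571) = 0.1924.
The system's lateral magnification is m_1 m_2 = (-0.4286)(0.1924) = -0.0825.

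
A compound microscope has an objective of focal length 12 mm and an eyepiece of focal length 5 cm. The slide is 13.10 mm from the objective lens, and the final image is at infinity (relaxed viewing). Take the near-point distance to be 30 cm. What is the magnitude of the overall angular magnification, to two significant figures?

Convert to cm: f_obj = 12 mm = 1.2 cm; d_o = 13.10 mm = 1.31 cm.
Objective: 1/d_i = 1/f_obj - 1/d_o = 1/1.2 - 1/1.31 = 0.06997 cm^-1, so d_i = 14.291 cm.
m_obj = -d_i/d_o = -14.291/1.31 = -10.909.
Eyepiece angular magnification (image at infinity): M_eye = D/f_e = 30/5 = 6.000.
Overall M = m_obj x M_eye = (-10.909)(6.000) = -65.45.
|M| = 65.45.

65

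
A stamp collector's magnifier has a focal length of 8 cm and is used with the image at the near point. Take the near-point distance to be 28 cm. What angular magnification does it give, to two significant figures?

M = 1 + D/f = 1 + 28/8 = 4.500.

4.5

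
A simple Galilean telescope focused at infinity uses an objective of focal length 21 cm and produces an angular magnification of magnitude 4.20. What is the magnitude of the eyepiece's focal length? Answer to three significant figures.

5.00 cm

|M| = f_obj/|f_eye|, so |f_eye| = f_obj/|M| = 21/4.2 = 5.000 cm.
(The eyepiece is diverging, so its signed focal length is -5.000 cm.)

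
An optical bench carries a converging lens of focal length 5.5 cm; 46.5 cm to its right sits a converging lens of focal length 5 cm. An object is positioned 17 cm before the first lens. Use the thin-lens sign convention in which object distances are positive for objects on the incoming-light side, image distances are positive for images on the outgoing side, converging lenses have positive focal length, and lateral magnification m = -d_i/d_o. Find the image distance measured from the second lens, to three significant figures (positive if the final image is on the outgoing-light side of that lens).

Lens 1: 1/d_i1 = 1/f_1 - 1/d_o1 = 1/5.5 - 1/17 = 0.12299 cm^-1, so d_i1 = 8.130 cm.
That image sits 38.370 cm in front of the second lens, so d_o2 = 38.370 cm.
Lens 2: 1/d_i2 = 1/f_2 - 1/d_o2 = 1/5 - 1/(38.370) = 0.17394 cm^-1, so d_i2 = 5.749 cm.

5.75 cm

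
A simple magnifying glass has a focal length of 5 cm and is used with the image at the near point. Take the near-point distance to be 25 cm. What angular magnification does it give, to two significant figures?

6.0

M = 1 + D/f = 1 + 25/5 = 6.000.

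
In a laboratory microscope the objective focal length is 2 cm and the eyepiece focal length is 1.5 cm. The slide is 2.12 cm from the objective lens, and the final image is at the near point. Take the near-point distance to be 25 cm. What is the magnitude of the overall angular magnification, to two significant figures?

290

Objective: 1/d_i = 1/f_obj - 1/d_o = 1/2 - 1/2.12 = 0.02830 cm^-1, so d_i = 35.333 cm.
m_obj = -d_i/d_o = -35.333/2.12 = -16.667.
Eyepiece angular magnification (image at near point): M_eye = 1 + D/f_e = 1 + 25/1.5 = 17.667.
Overall M = m_obj x M_eye = (-16.667)(17.667) = -294.44.
|M| = 294.44.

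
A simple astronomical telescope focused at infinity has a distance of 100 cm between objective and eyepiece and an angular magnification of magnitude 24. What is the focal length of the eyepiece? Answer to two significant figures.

In normal adjustment the tube length equals f_obj + f_eye and |M| = f_obj/f_eye.
So f_obj = 24 f_eye and 24 f_eye + f_eye = 100 cm, giving f_eye = 100/25 = 4.000 cm and f_obj = 96.000 cm.

4.0 cm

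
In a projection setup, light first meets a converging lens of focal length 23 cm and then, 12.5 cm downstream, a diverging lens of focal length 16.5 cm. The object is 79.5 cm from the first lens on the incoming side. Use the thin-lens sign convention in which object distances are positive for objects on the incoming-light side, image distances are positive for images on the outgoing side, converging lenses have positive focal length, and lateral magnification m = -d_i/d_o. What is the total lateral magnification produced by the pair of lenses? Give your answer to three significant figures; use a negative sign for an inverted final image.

2.00

Applying the thin-lens equation to the first lens, 1/23 = 1/79.5 + 1/d_i1, which gives d_i1 = 32.363 cm.
Its lateral magnification is m_1 = -d_i1/d_o1 = -(32.363)/79.5 = -0.4071.
This image would form 32.363 cm past lens 1, i.e. 19.863 cm beyond lens 2, so it is a virtual object for lens 2: d_o2 = 12.5 - 32.363 = -19.863 cm.
Applying the thin-lens equation again with f_2 = -16.5 cm and d_o2 = -19.863 cm gives d_i2 = -97.459 cm.
m_2 = -(-97.459)/(-19.863) = -4.9066.
The system's lateral magnification is m_1 m_2 = (-0.4071)(-4.9066) = 1.9974.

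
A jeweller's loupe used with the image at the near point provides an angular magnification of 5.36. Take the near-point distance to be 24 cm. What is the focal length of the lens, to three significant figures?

5.50 cm

For the image at the near point, M = 1 + D/f.
f = D/(M - 1) = 24/(5.36 - 1) = 5.505 cm.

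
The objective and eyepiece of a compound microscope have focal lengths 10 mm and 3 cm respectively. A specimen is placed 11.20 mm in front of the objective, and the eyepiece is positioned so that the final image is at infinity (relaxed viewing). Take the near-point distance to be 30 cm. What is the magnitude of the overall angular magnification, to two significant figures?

83

Convert to cm: f_obj = 10 mm = 1 cm; d_o = 11.20 mm = 1.12 cm.
Objective: 1/d_i = 1/f_obj - 1/d_o = 1/1 - 1/1.12 = 0.10714 cm^-1, so d_i = 9.333 cm.
m_obj = -d_i/d_o = -9.333/1.12 = -8.333.
Eyepiece angular magnification (image at infinity): M_eye = D/f_e = 30/3 = 10.000.
Overall M = m_obj x M_eye = (-8.333)(10.000) = -83.33.
|M| = 83.33.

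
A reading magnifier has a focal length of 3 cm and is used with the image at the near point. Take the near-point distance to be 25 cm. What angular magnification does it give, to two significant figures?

9.3

M = 1 + D/f = 1 + 25/3 = 9.333.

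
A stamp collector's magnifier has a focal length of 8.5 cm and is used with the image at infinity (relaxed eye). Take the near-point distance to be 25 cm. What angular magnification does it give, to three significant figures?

2.94

M = D/f = 25/8.5 = 2.941.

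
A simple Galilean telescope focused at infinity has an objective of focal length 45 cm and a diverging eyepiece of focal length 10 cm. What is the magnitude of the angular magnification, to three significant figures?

|M| = f_obj/|f_eye| = 45/10 = 4.500.

4.50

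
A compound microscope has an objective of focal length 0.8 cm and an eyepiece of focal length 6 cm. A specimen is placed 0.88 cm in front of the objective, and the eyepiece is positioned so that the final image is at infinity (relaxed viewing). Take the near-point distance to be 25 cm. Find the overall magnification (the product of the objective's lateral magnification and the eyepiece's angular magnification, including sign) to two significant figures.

-42

Objective: 1/d_i = 1/f_obj - 1/d_o = 1/0.8 - 1/0.88 = 0.11364 cm^-1, so d_i = 8.800 cm.
m_obj = -d_i/d_o = -8.800/0.88 = -10.000.
Eyepiece angular magnification (image at infinity): M_eye = D/f_e = 25/6 = 4.167.
Overall M = m_obj x M_eye = (-10.000)(4.167) = -41.67.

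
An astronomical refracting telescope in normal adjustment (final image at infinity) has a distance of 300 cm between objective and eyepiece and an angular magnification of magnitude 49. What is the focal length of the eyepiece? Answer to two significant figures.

6.0 cm

In normal adjustment the tube length equals f_obj + f_eye and |M| = f_obj/f_eye.
So f_obj = 49 f_eye and 49 f_eye + f_eye = 300 cm, giving f_eye = 300/50 = 6.000 cm and f_obj = 294.000 cm.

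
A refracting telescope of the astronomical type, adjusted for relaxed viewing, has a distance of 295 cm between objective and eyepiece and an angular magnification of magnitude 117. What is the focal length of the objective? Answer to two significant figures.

290 cm

In normal adjustment the tube length equals f_obj + f_eye and |M| = f_obj/f_eye.
So f_obj = 117 f_eye and 117 f_eye + f_eye = 295 cm, giving f_eye = 295/118 = 2.500 cm and f_obj = 292.500 cm.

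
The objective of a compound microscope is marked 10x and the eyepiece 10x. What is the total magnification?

The overall magnification of a compound microscope is the product of the objective and eyepiece magnifications:
M = M_obj x M_eye = 10 x 10 = 100.

100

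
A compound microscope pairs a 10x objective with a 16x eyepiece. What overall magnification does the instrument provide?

160

The overall magnification of a compound microscope is the product of the objective and eyepiece magnifications:
M = M_obj x M_eye = 10 x 16 = 160.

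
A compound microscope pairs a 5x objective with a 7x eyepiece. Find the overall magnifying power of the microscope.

The overall magnification of a compound microscope is the product of the objective and eyepiece magnifications:
M = M_obj x M_eye = 5 x 7 = 35.

35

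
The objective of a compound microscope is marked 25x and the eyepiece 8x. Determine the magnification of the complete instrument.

200

The overall magnification of a compound microscope is the product of the objective and eyepiece magnifications:
M = M_obj x M_eye = 25 x 8 = 200.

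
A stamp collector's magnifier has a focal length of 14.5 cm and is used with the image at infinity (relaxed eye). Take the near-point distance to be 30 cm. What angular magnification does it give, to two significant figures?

2.1

M = D/f = 30/14.5 = 2.069.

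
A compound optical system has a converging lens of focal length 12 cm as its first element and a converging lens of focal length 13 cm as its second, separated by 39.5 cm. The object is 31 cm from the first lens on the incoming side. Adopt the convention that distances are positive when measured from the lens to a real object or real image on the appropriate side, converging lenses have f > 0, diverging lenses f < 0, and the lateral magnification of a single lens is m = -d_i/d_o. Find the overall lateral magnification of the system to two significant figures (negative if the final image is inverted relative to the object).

Applying the thin-lens equation to the first lens, 1/12 = 1/31 + 1/d_i1, which gives d_i1 = 19.579 cm.
Its lateral magnification is m_1 = -d_i1/d_o1 = -(19.579)/31 = -0.6316.
Object distance for lens 2: d_o2 = 39.5 - 19.579 = 19.921 cm.
Applying the thin-lens equation again with f_2 = 13 cm and d_o2 = 19.921 cm gives d_i2 = 37.418 cm.
m_2 = -(37.418)/(19.921) = -1.8783.
Overall magnification: m = m_1 m_2 = 1.1863.

1.2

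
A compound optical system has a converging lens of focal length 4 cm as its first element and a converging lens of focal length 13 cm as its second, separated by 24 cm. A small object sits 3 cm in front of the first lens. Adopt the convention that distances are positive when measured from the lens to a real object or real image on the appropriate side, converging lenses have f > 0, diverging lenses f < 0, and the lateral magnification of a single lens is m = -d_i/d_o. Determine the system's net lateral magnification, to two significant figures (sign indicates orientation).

-2.3

First lens: d_i1 = 1/(1/4 - 1/3) = -12.000 cm.
m_1 = -(-12.000)/3 = 4.0000.
With d_i1 < 0 the first image is virtual and lies on the object side; the object distance for lens 2 is d_o2 = 24 - (-12.000) = 36.000 cm.
Second lens: d_i2 = 1/(1/13 - 1/(36.000)) = 20.348 cm.
m_2 = -(20.348)/(36.000) = -0.5652.
Total m = m_1 x m_2 = (4.0000)(-0.5652) = -2.2609.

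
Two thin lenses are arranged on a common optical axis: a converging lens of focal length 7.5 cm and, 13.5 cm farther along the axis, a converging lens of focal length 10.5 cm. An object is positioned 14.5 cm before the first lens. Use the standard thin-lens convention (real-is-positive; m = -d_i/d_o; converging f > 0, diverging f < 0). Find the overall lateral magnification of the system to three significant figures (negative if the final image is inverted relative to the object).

-0.897

First lens: d_i1 = 1/(1/7.5 - 1/14.5) = 15.536 cm.
m_1 = -(15.536)/14.5 = -1.0714.
Since 15.536 cm > 13.5 cm, the first image lies past the second lens and serves as a virtual object: d_o2 = L - d_i1 = -2.036 cm.
Second lens: d_i2 = 1/(1/10.5 - 1/(-2.036)) = 1.705 cm.
m_2 = -(1.705)/(-2.036) = 0.8376.
Total m = m_1 x m_2 = (-1.0714)(0.8376) = -0.8974.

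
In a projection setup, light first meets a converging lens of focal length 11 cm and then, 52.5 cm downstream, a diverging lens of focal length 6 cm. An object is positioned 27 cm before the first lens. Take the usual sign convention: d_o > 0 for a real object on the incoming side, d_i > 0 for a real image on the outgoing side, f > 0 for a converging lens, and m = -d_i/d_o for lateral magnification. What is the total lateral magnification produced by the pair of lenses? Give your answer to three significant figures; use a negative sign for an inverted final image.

-0.103

First lens: d_i1 = 1/(1/11 - 1/27) = 18.562 cm.
m_1 = -(18.562)/27 = -0.6875.
Object distance for lens 2: d_o2 = 52.5 - 18.562 = 33.938 cm.
Second lens: d_i2 = 1/(1/(-6) - 1/(33.938)) = -5.099 cm.
m_2 = -(-5.099)/(33.938) = 0.1502.
Overall magnification: m = m_1 m_2 = -0.1033.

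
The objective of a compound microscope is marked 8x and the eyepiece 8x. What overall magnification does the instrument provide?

64

The overall magnification of a compound microscope is the product of the objective and eyepiece magnifications:
M = M_obj x M_eye = 8 x 8 = 64.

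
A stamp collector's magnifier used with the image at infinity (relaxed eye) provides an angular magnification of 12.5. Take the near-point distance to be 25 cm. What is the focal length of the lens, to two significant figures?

For the image at infinity, M = D/f.
f = D/M = 25/12.5 = 2.000 cm.

2.0 cm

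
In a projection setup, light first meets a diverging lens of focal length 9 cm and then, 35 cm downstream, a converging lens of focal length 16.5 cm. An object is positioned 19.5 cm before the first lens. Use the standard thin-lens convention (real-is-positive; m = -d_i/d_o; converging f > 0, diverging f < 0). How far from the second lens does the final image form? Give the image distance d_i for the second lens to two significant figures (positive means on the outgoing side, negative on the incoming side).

Lens 1: 1/d_i1 = 1/f_1 - 1/d_o1 = 1/(-9) - 1/19.5 = -0.16239 cm^-1, so d_i1 = -6.158 cm.
The intermediate image is virtual, 6.158 cm to the left of lens 1, so d_o2 = L - d_i1 = 35 - (-6.158) = 41.158 cm.
Lens 2: 1/d_i2 = 1/f_2 - 1/d_o2 = 1/16.5 - 1/(41.158) = 0.03631 cm^-1, so d_i2 = 27.541 cm.

28 cm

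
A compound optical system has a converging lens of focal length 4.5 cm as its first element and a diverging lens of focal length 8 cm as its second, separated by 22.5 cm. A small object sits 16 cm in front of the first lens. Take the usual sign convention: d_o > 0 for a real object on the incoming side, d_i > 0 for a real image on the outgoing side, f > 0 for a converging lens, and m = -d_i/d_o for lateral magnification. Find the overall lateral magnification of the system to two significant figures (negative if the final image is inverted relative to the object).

Applying the thin-lens equation to the first lens, 1/4.5 = 1/16 + 1/d_i1, which gives d_i1 = 6.261 cm.
Its lateral magnification is m_1 = -d_i1/d_o1 = -(6.261)/16 = -0.3913.
The intermediate image is 6.261 cm to the right of lens 1, so d_o2 = L - d_i1 = 22.5 - 6.261 = 16.239 cm.
Applying the thin-lens equation again with f_2 = -8 cm and d_o2 = 16.239 cm gives d_i2 = -5.360 cm.
m_2 = -(-5.360)/(16.239) = 0.3300.
The system's lateral magnification is m_1 m_2 = (-0.3913)(0.3300) = -0.1291.

-0.13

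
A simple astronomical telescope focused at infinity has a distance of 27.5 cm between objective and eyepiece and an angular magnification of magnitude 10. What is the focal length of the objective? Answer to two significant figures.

25 cm

In normal adjustment the tube length equals f_obj + f_eye and |M| = f_obj/f_eye.
So f_obj = 10 f_eye and 10 f_eye + f_eye = 27.5 cm, giving f_eye = 27.5/11 = 2.500 cm and f_obj = 25.000 cm.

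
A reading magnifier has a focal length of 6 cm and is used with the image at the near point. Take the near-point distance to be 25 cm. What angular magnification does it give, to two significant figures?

5.2

M = 1 + D/f = 1 + 25/6 = 5.167.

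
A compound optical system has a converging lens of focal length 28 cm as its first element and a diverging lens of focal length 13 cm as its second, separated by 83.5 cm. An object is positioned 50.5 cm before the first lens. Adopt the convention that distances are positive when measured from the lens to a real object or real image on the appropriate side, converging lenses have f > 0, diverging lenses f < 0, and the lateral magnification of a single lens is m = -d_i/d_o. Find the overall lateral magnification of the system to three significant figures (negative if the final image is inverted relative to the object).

-0.481

Lens 1: 1/d_i1 = 1/f_1 - 1/d_o1 = 1/28 - 1/50.5 = 0.01591 cm^-1, so d_i1 = 62.844 cm.
m_1 = -(62.844)/50.5 = -1.2444.
The intermediate image is 62.844 cm to the right of lens 1, so d_o2 = L - d_i1 = 83.5 - 62.844 = 20.656 cm.
Lens 2: 1/d_i2 = 1/f_2 - 1/d_o2 = 1/(-13) - 1/(20.656) = -0.12534 cm^-1, so d_i2 = -7.979 cm.
m_2 = -(-7.979)/(20.656) = 0.3863.
The system's lateral magnification is m_1 m_2 = (-1.2444)(0.3863) = -0.4807.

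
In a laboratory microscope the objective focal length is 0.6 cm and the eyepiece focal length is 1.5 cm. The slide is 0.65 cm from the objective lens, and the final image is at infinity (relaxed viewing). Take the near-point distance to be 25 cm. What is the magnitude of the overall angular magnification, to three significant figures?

200

Objective: 1/d_i = 1/f_obj - 1/d_o = 1/0.6 - 1/0.65 = 0.12821 cm^-1, so d_i = 7.800 cm.
m_obj = -d_i/d_o = -7.800/0.65 = -12.000.
Eyepiece angular magnification (image at infinity): M_eye = D/f_e = 25/1.5 = 16.667.
Overall M = m_obj x M_eye = (-12.000)(16.667) = -200.00.
|M| = 200.00.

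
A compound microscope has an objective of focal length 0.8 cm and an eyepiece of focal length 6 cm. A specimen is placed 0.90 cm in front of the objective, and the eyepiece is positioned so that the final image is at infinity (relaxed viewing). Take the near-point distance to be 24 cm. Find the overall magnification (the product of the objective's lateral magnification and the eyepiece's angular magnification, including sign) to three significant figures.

Objective: 1/d_i = 1/f_obj - 1/d_o = 1/0.8 - 1/0.90 = 0.13889 cm^-1, so d_i = 7.200 cm.
m_obj = -d_i/d_o = -7.200/0.90 = -8.000.
Eyepiece angular magnification (image at infinity): M_eye = D/f_e = 24/6 = 4.000.
Overall M = m_obj x M_eye = (-8.000)(4.000) = -32.00.

-32.0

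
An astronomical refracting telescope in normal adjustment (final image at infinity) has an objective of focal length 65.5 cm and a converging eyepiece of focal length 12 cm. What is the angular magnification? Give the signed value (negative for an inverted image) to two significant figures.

M = -f_obj/f_eye = -65.5/(12) = -5.458.

-5.5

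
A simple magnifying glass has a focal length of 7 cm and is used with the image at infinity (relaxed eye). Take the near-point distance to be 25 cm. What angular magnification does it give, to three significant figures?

M = D/f = 25/7 = 3.571.

3.57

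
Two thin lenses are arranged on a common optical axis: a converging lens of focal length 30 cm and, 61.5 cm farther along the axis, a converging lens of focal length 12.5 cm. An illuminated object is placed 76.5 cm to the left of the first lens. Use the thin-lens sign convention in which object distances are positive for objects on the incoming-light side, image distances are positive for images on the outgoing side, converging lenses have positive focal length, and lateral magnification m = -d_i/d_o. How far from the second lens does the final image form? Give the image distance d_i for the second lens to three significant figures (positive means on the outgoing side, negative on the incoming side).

Lens 1: 1/d_i1 = 1/f_1 - 1/d_o1 = 1/30 - 1/76.5 = 0.02026 cm^-1, so d_i1 = 49.355 cm.
Object distance for lens 2: d_o2 = 61.5 - 49.355 = 12.145 cm.
Lens 2: 1/d_i2 = 1/f_2 - 1/d_o2 = 1/12.5 - 1/(12.145) = -0.00234 cm^-1, so d_i2 = -427.841 cm.

-428 cm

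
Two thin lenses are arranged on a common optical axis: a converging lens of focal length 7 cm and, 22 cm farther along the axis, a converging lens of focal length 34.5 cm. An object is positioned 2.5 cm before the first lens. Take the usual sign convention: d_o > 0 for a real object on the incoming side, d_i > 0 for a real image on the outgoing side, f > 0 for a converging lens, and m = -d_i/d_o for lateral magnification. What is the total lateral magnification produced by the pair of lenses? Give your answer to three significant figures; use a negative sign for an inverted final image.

6.23

First lens: d_i1 = 1/(1/7 - 1/2.5) = -3.889 cm.
m_1 = -(-3.889)/2.5 = 1.5556.
The intermediate image is virtual, 3.889 cm to the left of lens 1, so d_o2 = L - d_i1 = 22 - (-3.889) = 25.889 cm.
Second lens: d_i2 = 1/(1/34.5 - 1/(25.889)) = -103.723 cm.
m_2 = -(-103.723)/(25.889) = 4.0065.
Overall magnification: m = m_1 m_2 = 6.2323.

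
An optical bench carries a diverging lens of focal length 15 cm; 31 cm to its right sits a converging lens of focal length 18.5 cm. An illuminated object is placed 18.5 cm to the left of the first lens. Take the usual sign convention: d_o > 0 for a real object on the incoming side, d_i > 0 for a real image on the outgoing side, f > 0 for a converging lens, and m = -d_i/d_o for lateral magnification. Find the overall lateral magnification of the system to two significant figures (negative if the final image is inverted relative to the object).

Applying the thin-lens equation to the first lens, 1/(-15) = 1/18.5 + 1/d_i1, which gives d_i1 = -8.284 cm.
Its lateral magnification is m_1 = -d_i1/d_o1 = -(-8.284)/18.5 = 0.4478.
With d_i1 < 0 the first image is virtual and lies on the object side; the object distance for lens 2 is d_o2 = 31 - (-8.284) = 39.284 cm.
Applying the thin-lens equation again with f_2 = 18.5 cm and d_o2 = 39.284 cm gives d_i2 = 34.967 cm.
m_2 = -(34.967)/(39.284) = -0.8901.
The system's lateral magnification is m_1 m_2 = (0.4478)(-0.8901) = -0.3986.

-0.40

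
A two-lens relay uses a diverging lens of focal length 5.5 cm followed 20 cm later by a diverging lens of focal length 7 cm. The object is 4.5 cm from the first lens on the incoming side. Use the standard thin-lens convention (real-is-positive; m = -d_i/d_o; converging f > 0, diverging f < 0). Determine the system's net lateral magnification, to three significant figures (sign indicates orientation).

Applying the thin-lens equation to the first lens, 1/(-5.5) = 1/4.5 + 1/d_i1, which gives d_i1 = -2.475 cm.
Its lateral magnification is m_1 = -d_i1/d_o1 = -(-2.475)/4.5 = 0.5500.
The intermediate image is virtual, 2.475 cm to the left of lens 1, so d_o2 = L - d_i1 = 20 - (-2.475) = 22.475 cm.
Applying the thin-lens equation again with f_2 = -7 cm and d_o2 = 22.475 cm gives d_i2 = -5.338 cm.
m_2 = -(-5.338)/(22.475) = 0.2375.
The system's lateral magnification is m_1 m_2 = (0.5500)(0.2375) = 0.1306.

0.131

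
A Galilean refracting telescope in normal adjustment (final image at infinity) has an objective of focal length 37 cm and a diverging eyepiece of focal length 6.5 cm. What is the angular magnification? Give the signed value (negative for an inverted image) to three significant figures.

5.69

M = -f_obj/f_eye = -37/(-6.5) = 5.692.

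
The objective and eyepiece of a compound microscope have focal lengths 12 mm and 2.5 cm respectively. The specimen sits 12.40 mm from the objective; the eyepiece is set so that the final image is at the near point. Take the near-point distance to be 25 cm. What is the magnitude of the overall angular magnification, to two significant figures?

330

Convert to cm: f_obj = 12 mm = 1.2 cm; d_o = 12.40 mm = 1.24 cm.
Objective: 1/d_i = 1/f_obj - 1/d_o = 1/1.2 - 1/1.24 = 0.02688 cm^-1, so d_i = 37.200 cm.
m_obj = -d_i/d_o = -37.200/1.24 = -30.000.
Eyepiece angular magnification (image at near point): M_eye = 1 + D/f_e = 1 + 25/2.5 = 11.000.
Overall M = m_obj x M_eye = (-30.000)(11.000) = -330.00.
|M| = 330.00.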